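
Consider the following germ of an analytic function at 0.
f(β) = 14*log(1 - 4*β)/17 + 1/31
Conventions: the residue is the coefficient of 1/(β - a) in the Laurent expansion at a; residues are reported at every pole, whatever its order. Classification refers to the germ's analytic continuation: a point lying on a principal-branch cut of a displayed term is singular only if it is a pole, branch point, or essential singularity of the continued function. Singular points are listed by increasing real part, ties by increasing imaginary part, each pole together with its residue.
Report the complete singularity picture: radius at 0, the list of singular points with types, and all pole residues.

Radius of convergence at 0: 1/4.
At 1/4: a logarithmic branch point.

Branch term (14/17)*log(1 - β/(1/4)): its argument vanishes at β = 1/4, a logarithmic branch point, modulus 1/4.
The radius of convergence is the smallest modulus among the singular points: 1/4.


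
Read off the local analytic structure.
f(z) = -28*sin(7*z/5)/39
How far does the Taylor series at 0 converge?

The radius of convergence is infinite.

The factor sin(7*z/5) is entire and contributes no finite singular point.
The polynomial part has no poles.
No finite singular points: the Taylor series at 0 converges everywhere.


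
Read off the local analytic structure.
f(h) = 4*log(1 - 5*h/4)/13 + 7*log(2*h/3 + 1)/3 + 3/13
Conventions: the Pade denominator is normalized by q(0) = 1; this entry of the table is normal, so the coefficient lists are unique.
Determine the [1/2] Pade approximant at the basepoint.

Taylor coefficients needed (expand at 0): a_0 = 3/13, a_1 = 137/117, a_2 = -2131/2808, a_3 = 1523/50544.
Write the denominator as Q(h) = 1 + q1*h + q2*h^2. Requiring Q*f - P = O(h^4) with deg P <= 1 kills the coefficients of h^2..h^3 in Q*f:
  h^2: a_2 + q1*a_1 + q2*a_0 = 0, i.e. -2131/2808 + (137/117)*q1 + (3/13)*q2 = 0.
  h^3: a_3 + q1*a_2 + q2*a_1 = 0, i.e. 1523/50544 + (-2131/2808)*q1 + (137/117)*q2 = 0.
Solving this linear system: q1 = 588463/1015986, q2 = 12788879/36575496.
The numerator is Q*f truncated at degree 1: P0 = a_0 = 3/13; P1 = a_1 + q1*a_0 = 51692861/39623454.

The Pade approximant has numerator coefficients [3/13, 51692861/39623454]; denominator coefficients [1, 588463/1015986, 12788879/36575496].


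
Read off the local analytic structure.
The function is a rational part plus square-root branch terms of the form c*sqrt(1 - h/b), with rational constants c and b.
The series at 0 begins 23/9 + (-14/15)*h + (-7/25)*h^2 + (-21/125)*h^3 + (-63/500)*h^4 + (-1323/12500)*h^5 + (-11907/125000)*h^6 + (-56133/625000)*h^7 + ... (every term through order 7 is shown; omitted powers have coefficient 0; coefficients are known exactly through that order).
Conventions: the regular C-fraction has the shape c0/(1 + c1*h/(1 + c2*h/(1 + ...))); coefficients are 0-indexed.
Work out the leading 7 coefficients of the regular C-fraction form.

Taylor coefficients (read off): a_0 = 23/9, a_1 = -14/15, a_2 = -7/25, a_3 = -21/125, a_4 = -63/500, a_5 = -1323/12500, a_6 = -11907/125000.
c0 = a_0 = 23/9. Peel one level at a time: if S = 1 + c*h/S' with S'(0) = 1, then c is the h-coefficient of S and S' = c*h/(S - 1).
S_1 = c0/f = 1 + (42/115)*h + (3213/13225)*h^2 + ...; c1 = 42/115.
S_2 = c1*h/(S_1 - 1) = 1 + (-153/230)*h + (-9/100)*h^2 + ...; c2 = -153/230.
S_3 = c2*h/(S_2 - 1) = 1 + (-23/170)*h + (-1817/28900)*h^2 + ...; c3 = -23/170.
S_4 = c3*h/(S_3 - 1) = 1 + (-79/170)*h + (-9/100)*h^2 + ...; c4 = -79/170.
S_5 = c4*h/(S_4 - 1) = 1 + (-153/790)*h + (-49113/624100)*h^2 + ...; c5 = -153/790.
S_6 = c5*h/(S_5 - 1) = 1 + (-321/790)*h + ...; c6 = -321/790.

The regular C-fraction coefficients are [23/9, 42/115, -153/230, -23/170, -79/170, -153/790, -321/790].


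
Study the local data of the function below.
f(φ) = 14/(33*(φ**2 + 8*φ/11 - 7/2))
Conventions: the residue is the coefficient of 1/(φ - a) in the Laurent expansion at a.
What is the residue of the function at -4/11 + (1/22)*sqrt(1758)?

The residue is (7/2637)*sqrt(1758).

The factor φ**2 + 8*φ/11 - 7/2 splits as (φ - a)(φ - a') with a = -4/11 + (1/22)*sqrt(1758), a' = -4/11 - (1/22)*sqrt(1758). At the order-1 pole a set g(φ) = (φ - a)*f(φ) = [14/33] / (φ - a').
Simple pole: residue = g(a) at a = -4/11 + (1/22)*sqrt(1758), which is (7/2637)*sqrt(1758).


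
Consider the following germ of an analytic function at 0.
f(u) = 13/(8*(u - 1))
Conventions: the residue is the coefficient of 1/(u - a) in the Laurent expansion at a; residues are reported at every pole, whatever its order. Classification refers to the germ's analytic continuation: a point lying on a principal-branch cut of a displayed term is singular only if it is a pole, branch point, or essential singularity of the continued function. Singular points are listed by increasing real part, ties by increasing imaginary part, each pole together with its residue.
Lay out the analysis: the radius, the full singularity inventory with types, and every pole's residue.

Radius of convergence at 0: 1.
At 1: a pole of order 1; residue 13/8.

Denominator factor (u - 1): pole of order 1 at 1, modulus 1.
The radius of convergence is the smallest modulus among the singular points: 1.
At the order-1 pole 1 set g(u) = (u - (1))*f(u) = 13/8.
Simple pole: residue = g(a) at a = 1, which is 13/8.


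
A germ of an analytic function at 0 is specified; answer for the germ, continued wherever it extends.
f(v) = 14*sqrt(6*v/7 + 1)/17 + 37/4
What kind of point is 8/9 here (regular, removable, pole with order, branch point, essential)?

The point is a regular point.

There is no denominator, hence no pole anywhere.
Branch term sqrt(1 - v/(-7/6)): argument at 8/9 is 37/21, nonzero, so 8/9 is not its branch point (a point on a principal cut is still regular for the continued germ).
So the germ continues analytically to 8/9.


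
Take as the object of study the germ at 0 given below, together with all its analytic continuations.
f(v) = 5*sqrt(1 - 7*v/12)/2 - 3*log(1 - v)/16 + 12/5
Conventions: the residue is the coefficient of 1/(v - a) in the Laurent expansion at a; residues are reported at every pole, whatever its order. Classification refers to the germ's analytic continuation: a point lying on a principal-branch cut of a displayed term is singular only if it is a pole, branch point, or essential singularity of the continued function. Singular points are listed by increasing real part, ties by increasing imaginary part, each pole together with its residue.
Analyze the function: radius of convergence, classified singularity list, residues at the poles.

Radius of convergence at 0: 1.
At 1: a logarithmic branch point.
At 12/7: an algebraic (square-root) branch point.

Branch term (-3/16)*log(1 - v/(1)): its argument vanishes at v = 1, a logarithmic branch point, modulus 1.
Branch term (5/2)*sqrt(1 - v/(12/7)): its argument vanishes at v = 12/7, a square-root branch point, modulus 12/7.
The radius of convergence is the smallest modulus among the singular points: 1.
List the singular points by increasing real part (a conjugate pair: the negative imaginary part first).


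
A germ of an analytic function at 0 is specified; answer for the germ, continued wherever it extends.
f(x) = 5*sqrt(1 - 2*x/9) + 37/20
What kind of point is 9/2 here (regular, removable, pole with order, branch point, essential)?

The term (5)*sqrt(1 - x/(9/2)) has argument 1 - 9/2/(9/2) = 0 at 9/2: a square-root (algebraic, two-sheeted) branch point; the remaining terms are analytic or single-valued there.

The point is an algebraic (square-root) branch point.


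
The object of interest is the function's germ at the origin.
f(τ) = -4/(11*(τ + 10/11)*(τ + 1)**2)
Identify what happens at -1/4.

The point is a regular point.

Denominator factors: τ + 1 = 3/4 at τ = -1/4; τ + 10/11 = 29/44 at τ = -1/4 — none vanishes.
So the germ continues analytically to -1/4.


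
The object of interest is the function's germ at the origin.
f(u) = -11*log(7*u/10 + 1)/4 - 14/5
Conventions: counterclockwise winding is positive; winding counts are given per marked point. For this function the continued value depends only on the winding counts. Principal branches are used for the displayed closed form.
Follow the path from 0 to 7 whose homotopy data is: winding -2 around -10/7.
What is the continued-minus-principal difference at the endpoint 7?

The rational part is single-valued and drops out of the difference; each branch term changes only by its own monodromy.
(-11/4)*log(1 - u/(-10/7)): each positive loop around -10/7 adds 2*pi*i to the log, so winding -2 contributes (-11/4)*(-2)*2*pi*i = (11)*pi*i.
Summing the contributions at u = 7 gives (11)*pi*i.

Continued minus principal equals (11)*pi*i.


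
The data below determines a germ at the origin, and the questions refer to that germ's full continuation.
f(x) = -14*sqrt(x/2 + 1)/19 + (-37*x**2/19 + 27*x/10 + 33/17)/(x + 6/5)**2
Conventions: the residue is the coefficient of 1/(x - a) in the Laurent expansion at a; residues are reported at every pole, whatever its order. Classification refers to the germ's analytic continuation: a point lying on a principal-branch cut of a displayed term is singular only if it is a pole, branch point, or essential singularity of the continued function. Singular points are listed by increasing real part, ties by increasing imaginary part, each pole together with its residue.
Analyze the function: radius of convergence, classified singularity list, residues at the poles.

Radius of convergence at 0: 6/5.
At -2: an algebraic (square-root) branch point.
At -6/5: a pole of order 2; residue 1401/190.

Denominator factor (x + 6/5)^2: pole of order 2 at -6/5, modulus 6/5.
Branch term (-14/19)*sqrt(1 - x/(-2)): its argument vanishes at x = -2, a square-root branch point, modulus 2.
The radius of convergence is the smallest modulus among the singular points: 6/5.
The branch term is analytic at -6/5 and contributes nothing to the residue; only the rational part matters.
At the order-2 pole -6/5 set g(x) = (x - (-6/5))^2*(rational part) = -37*x**2/19 + 27*x/10 + 33/17.
Order-2 pole: residue = g'(a); g'(-6/5) = 1401/190, so the residue is 1401/190.
List the singular points by increasing real part (a conjugate pair: the negative imaginary part first).


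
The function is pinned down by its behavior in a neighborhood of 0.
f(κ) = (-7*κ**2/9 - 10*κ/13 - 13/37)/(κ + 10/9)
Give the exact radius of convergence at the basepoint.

The radius of convergence is 10/9.

Denominator factor (κ + 10/9): pole of order 1 at -10/9, modulus 10/9.
The radius of convergence is the smallest modulus among the singular points: 10/9.


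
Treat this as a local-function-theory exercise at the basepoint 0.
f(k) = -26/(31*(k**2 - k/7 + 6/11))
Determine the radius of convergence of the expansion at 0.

Denominator factor (k**2 - k/7 + 6/11): discriminant -1165/539, complex-conjugate roots (1/14) + ((1/154)*sqrt(12815))*i and (1/14) - ((1/154)*sqrt(12815))*i; poles of order 1, moduli (1/11)*sqrt(66) and (1/11)*sqrt(66).
The radius of convergence is the smallest modulus among the singular points: (1/11)*sqrt(66).

The radius of convergence is (1/11)*sqrt(66).


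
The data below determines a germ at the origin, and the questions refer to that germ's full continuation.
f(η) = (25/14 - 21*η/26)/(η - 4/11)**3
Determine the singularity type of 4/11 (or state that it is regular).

The point is a pole of order 3.

The denominator factor η - 4/11 vanishes at 4/11 and appears to the power 3; the numerator there equals 2987/2002, nonzero, and no other factor vanishes.
Hence a pole whose order is the multiplicity, 3.


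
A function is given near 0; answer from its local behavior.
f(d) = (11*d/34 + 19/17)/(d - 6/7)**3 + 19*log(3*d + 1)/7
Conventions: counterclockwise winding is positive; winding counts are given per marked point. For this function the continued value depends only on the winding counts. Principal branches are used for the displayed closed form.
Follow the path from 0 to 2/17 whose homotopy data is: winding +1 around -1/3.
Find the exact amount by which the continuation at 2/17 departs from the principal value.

Continued minus principal equals (38/7)*pi*i.

The rational part is single-valued and drops out of the difference; each branch term changes only by its own monodromy.
(19/7)*log(1 - d/(-1/3)): each positive loop around -1/3 adds 2*pi*i to the log, so winding +1 contributes (19/7)*(1)*2*pi*i = (38/7)*pi*i.
Summing the contributions at d = 2/17 gives (38/7)*pi*i.


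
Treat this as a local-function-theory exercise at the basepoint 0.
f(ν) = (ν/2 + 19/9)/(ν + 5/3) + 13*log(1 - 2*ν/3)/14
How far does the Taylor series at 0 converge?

Denominator factor (ν + 5/3): pole of order 1 at -5/3, modulus 5/3.
Branch term (13/14)*log(1 - ν/(3/2)): its argument vanishes at ν = 3/2, a logarithmic branch point, modulus 3/2.
The radius of convergence is the smallest modulus among the singular points: 3/2.

The radius of convergence is 3/2.


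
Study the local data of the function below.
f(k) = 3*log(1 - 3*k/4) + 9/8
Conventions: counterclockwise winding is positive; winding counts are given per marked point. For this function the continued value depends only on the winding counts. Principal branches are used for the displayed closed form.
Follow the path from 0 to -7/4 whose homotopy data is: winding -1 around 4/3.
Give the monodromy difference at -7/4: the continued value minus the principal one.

The rational part is single-valued and drops out of the difference; each branch term changes only by its own monodromy.
(3)*log(1 - k/(4/3)): each positive loop around 4/3 adds 2*pi*i to the log, so winding -1 contributes (3)*(-1)*2*pi*i = -(6)*pi*i.
Summing the contributions at k = -7/4 gives -(6)*pi*i.

Continued minus principal equals -(6)*pi*i.


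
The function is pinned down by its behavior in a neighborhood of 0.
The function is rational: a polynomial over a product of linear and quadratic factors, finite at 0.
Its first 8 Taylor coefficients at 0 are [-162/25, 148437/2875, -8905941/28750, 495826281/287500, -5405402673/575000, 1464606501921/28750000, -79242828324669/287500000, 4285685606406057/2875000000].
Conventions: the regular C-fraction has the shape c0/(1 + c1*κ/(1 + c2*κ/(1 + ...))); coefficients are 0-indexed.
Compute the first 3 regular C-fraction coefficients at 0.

Taylor coefficients (read off): a_0 = -162/25, a_1 = 148437/2875, a_2 = -8905941/28750.
c0 = a_0 = -162/25. Peel one level at a time: if S = 1 + c*κ/S' with S'(0) = 1, then c is the κ-coefficient of S and S' = c*κ/(S - 1).
S_1 = c0/f = 1 + (16493/2070)*κ + (33591203/2142450)*κ^2 + ...; c1 = 16493/2070.
S_2 = c1*κ/(S_1 - 1) = 1 + (-33591203/17070255)*κ + ...; c2 = -33591203/17070255.

The regular C-fraction coefficients are [-162/25, 16493/2070, -33591203/17070255].


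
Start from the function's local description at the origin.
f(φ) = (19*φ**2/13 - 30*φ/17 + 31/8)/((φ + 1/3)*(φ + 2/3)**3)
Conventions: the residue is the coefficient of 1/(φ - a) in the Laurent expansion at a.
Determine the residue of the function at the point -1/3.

The residue is 220809/1768.

At the order-1 pole -1/3 set g(φ) = (φ - (-1/3))*f(φ) = (19*φ**2/13 - 30*φ/17 + 31/8)/(φ + 2/3)**3.
Simple pole: residue = g(a) at a = -1/3, which is 220809/1768.


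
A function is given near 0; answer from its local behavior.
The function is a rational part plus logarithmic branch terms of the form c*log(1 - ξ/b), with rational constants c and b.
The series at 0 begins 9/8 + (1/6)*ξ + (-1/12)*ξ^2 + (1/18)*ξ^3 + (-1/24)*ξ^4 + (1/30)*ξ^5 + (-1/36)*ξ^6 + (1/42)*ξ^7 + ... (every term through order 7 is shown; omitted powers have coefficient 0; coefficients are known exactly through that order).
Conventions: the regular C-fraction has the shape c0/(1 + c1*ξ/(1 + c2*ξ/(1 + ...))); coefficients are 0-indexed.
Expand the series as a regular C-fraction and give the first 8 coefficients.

Taylor coefficients (read off): a_0 = 9/8, a_1 = 1/6, a_2 = -1/12, a_3 = 1/18, a_4 = -1/24, a_5 = 1/30, a_6 = -1/36, a_7 = 1/42.
c0 = a_0 = 9/8. Peel one level at a time: if S = 1 + c*ξ/S' with S'(0) = 1, then c is the ξ-coefficient of S and S' = c*ξ/(S - 1).
S_1 = c0/f = 1 + (-4/27)*ξ + (70/729)*ξ^2 + ...; c1 = -4/27.
S_2 = c1*ξ/(S_1 - 1) = 1 + (35/54)*ξ + (-1/12)*ξ^2 + ...; c2 = 35/54.
S_3 = c2*ξ/(S_2 - 1) = 1 + (9/70)*ξ + (-117/2450)*ξ^2 + ...; c3 = 9/70.
S_4 = c3*ξ/(S_3 - 1) = 1 + (13/35)*ξ + (-1/15)*ξ^2 + ...; c4 = 13/35.
S_5 = c4*ξ/(S_4 - 1) = 1 + (7/39)*ξ + (-175/3042)*ξ^2 + ...; c5 = 7/39.
S_6 = c5*ξ/(S_5 - 1) = 1 + (25/78)*ξ + (-9/140)*ξ^2 + ...; c6 = 25/78.
S_7 = c6*ξ/(S_6 - 1) = 1 + (351/1750)*ξ + ...; c7 = 351/1750.

The regular C-fraction coefficients are [9/8, -4/27, 35/54, 9/70, 13/35, 7/39, 25/78, 351/1750].


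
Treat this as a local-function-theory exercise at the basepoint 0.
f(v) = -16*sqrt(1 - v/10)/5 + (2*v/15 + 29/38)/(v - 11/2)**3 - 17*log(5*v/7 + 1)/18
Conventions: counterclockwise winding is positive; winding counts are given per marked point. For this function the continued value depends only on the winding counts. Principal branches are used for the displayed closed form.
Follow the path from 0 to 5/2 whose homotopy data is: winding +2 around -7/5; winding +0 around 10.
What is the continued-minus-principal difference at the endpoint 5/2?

Continued minus principal equals -(34/9)*pi*i.

The rational part is single-valued and drops out of the difference; each branch term changes only by its own monodromy.
(-16/5)*sqrt(1 - v/(10)): winding +0 is even, the square root returns to the same sheet, contribution 0.
(-17/18)*log(1 - v/(-7/5)): each positive loop around -7/5 adds 2*pi*i to the log, so winding +2 contributes (-17/18)*(2)*2*pi*i = -(34/9)*pi*i.
Summing the contributions at v = 5/2 gives -(34/9)*pi*i.


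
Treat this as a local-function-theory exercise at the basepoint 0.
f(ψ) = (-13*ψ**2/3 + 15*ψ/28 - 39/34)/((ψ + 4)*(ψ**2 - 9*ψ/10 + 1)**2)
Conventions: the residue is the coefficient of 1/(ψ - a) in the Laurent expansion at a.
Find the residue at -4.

At the order-1 pole -4 set g(ψ) = (ψ - (-4))*f(ψ) = (-13*ψ**2/3 + 15*ψ/28 - 39/34)/(ψ**2 - 9*ψ/10 + 1)**2.
Simple pole: residue = g(a) at a = -4, which is -1296325/7574826.

The residue is -1296325/7574826.


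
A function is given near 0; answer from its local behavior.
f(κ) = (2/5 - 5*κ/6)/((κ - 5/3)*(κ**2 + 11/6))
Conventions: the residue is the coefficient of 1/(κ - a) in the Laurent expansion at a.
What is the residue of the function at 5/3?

The residue is -89/415.

At the order-1 pole 5/3 set g(κ) = (κ - (5/3))*f(κ) = (2/5 - 5*κ/6)/(κ**2 + 11/6).
Simple pole: residue = g(a) at a = 5/3, which is -89/415.


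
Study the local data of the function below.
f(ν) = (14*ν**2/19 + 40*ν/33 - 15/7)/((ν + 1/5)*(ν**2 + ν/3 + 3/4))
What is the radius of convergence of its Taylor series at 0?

The radius of convergence is 1/5.

Denominator factor (ν + 1/5): pole of order 1 at -1/5, modulus 1/5.
Denominator factor (ν**2 + ν/3 + 3/4): discriminant -26/9, complex-conjugate roots (-1/6) + ((1/6)*sqrt(26))*i and (-1/6) - ((1/6)*sqrt(26))*i; poles of order 1, moduli (1/2)*sqrt(3) and (1/2)*sqrt(3).
The radius of convergence is the smallest modulus among the singular points: 1/5.


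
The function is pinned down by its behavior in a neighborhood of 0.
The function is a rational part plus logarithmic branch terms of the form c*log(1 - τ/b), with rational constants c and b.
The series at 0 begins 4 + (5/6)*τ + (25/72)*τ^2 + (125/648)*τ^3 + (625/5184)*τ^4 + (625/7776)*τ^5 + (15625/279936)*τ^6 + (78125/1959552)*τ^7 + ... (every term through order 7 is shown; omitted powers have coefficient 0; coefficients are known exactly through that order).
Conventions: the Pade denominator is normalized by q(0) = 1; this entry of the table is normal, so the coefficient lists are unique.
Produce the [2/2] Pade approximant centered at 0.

Taylor coefficients needed (read off): a_0 = 4, a_1 = 5/6, a_2 = 25/72, a_3 = 125/648, a_4 = 625/5184.
Write the denominator as Q(τ) = 1 + q1*τ + q2*τ^2. Requiring Q*f - P = O(τ^5) with deg P <= 2 kills the coefficients of τ^3..τ^4 in Q*f:
  τ^3: a_3 + q1*a_2 + q2*a_1 = 0, i.e. 125/648 + (25/72)*q1 + (5/6)*q2 = 0.
  τ^4: a_4 + q1*a_3 + q2*a_2 = 0, i.e. 625/5184 + (125/648)*q1 + (25/72)*q2 = 0.
Solving this linear system: q1 = -5/6, q2 = 25/216.
The numerator is Q*f truncated at degree 2: P0 = a_0 = 4; P1 = a_1 + q1*a_0 = -5/2; P2 = a_2 + q1*a_1 + q2*a_0 = 25/216.

The Pade approximant has numerator coefficients [4, -5/2, 25/216]; denominator coefficients [1, -5/6, 25/216].


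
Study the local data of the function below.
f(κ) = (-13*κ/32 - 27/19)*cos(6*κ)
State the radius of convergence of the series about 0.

The factor cos(6*κ) is entire and contributes no finite singular point.
The polynomial part has no poles.
No finite singular points: the Taylor series at 0 converges everywhere.

The radius of convergence is infinite.


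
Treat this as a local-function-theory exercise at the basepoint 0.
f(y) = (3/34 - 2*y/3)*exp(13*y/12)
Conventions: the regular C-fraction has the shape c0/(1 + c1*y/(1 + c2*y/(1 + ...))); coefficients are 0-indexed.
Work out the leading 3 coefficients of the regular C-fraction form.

The regular C-fraction coefficients are [3/34, 233/36, -128273/16776].

Taylor coefficients (expand at 0): a_0 = 3/34, a_1 = -233/408, a_2 = -6565/9792.
c0 = a_0 = 3/34. Peel one level at a time: if S = 1 + c*y/S' with S'(0) = 1, then c is the y-coefficient of S and S' = c*y/(S - 1).
S_1 = c0/f = 1 + (233/36)*y + (128273/2592)*y^2 + ...; c1 = 233/36.
S_2 = c1*y/(S_1 - 1) = 1 + (-128273/16776)*y + ...; c2 = -128273/16776.


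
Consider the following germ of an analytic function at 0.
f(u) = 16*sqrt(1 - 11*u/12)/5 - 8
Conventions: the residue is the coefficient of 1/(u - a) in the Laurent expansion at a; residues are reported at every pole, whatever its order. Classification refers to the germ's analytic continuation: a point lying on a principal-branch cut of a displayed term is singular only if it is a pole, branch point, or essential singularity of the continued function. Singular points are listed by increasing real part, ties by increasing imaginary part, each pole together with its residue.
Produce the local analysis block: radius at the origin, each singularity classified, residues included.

Branch term (16/5)*sqrt(1 - u/(12/11)): its argument vanishes at u = 12/11, a square-root branch point, modulus 12/11.
The radius of convergence is the smallest modulus among the singular points: 12/11.

Radius of convergence at 0: 12/11.
At 12/11: an algebraic (square-root) branch point.


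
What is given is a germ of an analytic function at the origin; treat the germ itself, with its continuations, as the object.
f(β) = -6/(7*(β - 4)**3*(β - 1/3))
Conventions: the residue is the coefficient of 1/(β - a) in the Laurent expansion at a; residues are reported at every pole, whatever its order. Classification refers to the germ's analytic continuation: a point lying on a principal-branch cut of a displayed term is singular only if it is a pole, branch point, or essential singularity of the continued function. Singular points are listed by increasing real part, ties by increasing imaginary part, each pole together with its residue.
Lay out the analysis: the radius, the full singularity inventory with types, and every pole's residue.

Denominator factor (β - 4)^3: pole of order 3 at 4, modulus 4.
Denominator factor (β - 1/3): pole of order 1 at 1/3, modulus 1/3.
The radius of convergence is the smallest modulus among the singular points: 1/3.
At the order-1 pole 1/3 set g(β) = (β - (1/3))*f(β) = -6/(7*(β - 4)**3).
Simple pole: residue = g(a) at a = 1/3, which is 162/9317.
At the order-3 pole 4 set g(β) = (β - (4))^3*f(β) = -6/(7*(β - 1/3)).
Order-3 pole: residue = g''(a)/2; g''(4) = -324/9317, so the residue is -162/9317.
List the singular points by increasing real part (a conjugate pair: the negative imaginary part first).

Radius of convergence at 0: 1/3.
At 1/3: a pole of order 1; residue 162/9317.
At 4: a pole of order 3; residue -162/9317.


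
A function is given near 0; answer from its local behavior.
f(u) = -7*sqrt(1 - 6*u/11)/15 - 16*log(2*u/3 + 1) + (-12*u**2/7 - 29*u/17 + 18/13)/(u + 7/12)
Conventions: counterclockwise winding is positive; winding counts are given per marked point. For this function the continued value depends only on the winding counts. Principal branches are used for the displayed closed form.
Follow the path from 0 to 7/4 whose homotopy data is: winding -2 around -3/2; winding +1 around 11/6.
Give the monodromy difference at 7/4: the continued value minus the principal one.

Continued minus principal equals ((7/165)*sqrt(22)) + ((64)*pi)*i.

The rational part is single-valued and drops out of the difference; each branch term changes only by its own monodromy.
(-7/15)*sqrt(1 - u/(11/6)): winding +1 is odd, the square root flips sign, contributing -2*(-7/15)*sqrt(1 - (7/4)/(11/6)) = -2*(-7/15)*sqrt(1/22) = (7/165)*sqrt(22).
(-16)*log(1 - u/(-3/2)): each positive loop around -3/2 adds 2*pi*i to the log, so winding -2 contributes (-16)*(-2)*2*pi*i = (64)*pi*i.
Summing the contributions at u = 7/4 gives ((7/165)*sqrt(22)) + ((64)*pi)*i.


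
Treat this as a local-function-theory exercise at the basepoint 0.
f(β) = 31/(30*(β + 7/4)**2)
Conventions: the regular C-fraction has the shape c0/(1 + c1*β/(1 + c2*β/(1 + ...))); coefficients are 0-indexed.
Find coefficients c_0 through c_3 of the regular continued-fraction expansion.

Taylor coefficients (expand at 0): a_0 = 248/735, a_1 = -1984/5145, a_2 = 3968/12005, a_3 = -63488/252105.
c0 = a_0 = 248/735. Peel one level at a time: if S = 1 + c*β/S' with S'(0) = 1, then c is the β-coefficient of S and S' = c*β/(S - 1).
S_1 = c0/f = 1 + (8/7)*β + (16/49)*β^2 + ...; c1 = 8/7.
S_2 = c1*β/(S_1 - 1) = 1 + (-2/7)*β + (4/49)*β^2 + ...; c2 = -2/7.
S_3 = c2*β/(S_2 - 1) = 1 + (2/7)*β + ...; c3 = 2/7.

The regular C-fraction coefficients are [248/735, 8/7, -2/7, 2/7].


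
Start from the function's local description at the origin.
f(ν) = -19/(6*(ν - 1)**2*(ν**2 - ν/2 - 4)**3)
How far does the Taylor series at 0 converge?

Denominator factor (ν - 1)^2: pole of order 2 at 1, modulus 1.
Denominator factor (ν**2 - ν/2 - 4)^3: discriminant 65/4, real irrational roots 1/4 + (1/4)*sqrt(65) and 1/4 - (1/4)*sqrt(65); poles of order 3, moduli 1/4 + (1/4)*sqrt(65) and -1/4 + (1/4)*sqrt(65).
The radius of convergence is the smallest modulus among the singular points: 1.

The radius of convergence is 1.


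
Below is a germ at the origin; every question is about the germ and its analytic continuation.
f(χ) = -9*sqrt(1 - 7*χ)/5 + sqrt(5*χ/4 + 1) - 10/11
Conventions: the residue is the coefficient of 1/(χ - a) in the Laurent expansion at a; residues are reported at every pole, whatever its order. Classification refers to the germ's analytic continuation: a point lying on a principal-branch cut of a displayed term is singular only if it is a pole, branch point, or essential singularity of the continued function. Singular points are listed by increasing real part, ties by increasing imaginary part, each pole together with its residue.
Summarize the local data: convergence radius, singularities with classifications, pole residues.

Radius of convergence at 0: 1/7.
At -4/5: an algebraic (square-root) branch point.
At 1/7: an algebraic (square-root) branch point.

Branch term (1)*sqrt(1 - χ/(-4/5)): its argument vanishes at χ = -4/5, a square-root branch point, modulus 4/5.
Branch term (-9/5)*sqrt(1 - χ/(1/7)): its argument vanishes at χ = 1/7, a square-root branch point, modulus 1/7.
The radius of convergence is the smallest modulus among the singular points: 1/7.
List the singular points by increasing real part (a conjugate pair: the negative imaginary part first).


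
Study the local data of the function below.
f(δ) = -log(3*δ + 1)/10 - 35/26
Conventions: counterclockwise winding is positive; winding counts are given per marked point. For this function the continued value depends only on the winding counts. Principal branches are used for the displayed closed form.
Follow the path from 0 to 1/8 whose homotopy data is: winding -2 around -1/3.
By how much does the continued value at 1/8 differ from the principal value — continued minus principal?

The rational part is single-valued and drops out of the difference; each branch term changes only by its own monodromy.
(-1/10)*log(1 - δ/(-1/3)): each positive loop around -1/3 adds 2*pi*i to the log, so winding -2 contributes (-1/10)*(-2)*2*pi*i = (2/5)*pi*i.
Summing the contributions at δ = 1/8 gives (2/5)*pi*i.

Continued minus principal equals (2/5)*pi*i.


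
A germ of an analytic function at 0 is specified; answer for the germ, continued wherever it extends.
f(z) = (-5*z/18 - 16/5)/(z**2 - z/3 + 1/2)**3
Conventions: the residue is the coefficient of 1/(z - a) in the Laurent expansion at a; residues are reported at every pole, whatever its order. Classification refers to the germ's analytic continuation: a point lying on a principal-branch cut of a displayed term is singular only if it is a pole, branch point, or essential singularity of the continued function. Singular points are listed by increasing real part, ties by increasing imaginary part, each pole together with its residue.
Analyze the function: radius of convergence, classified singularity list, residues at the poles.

Denominator factor (z**2 - z/3 + 1/2)^3: discriminant -17/9, complex-conjugate roots (1/6) + ((1/6)*sqrt(17))*i and (1/6) - ((1/6)*sqrt(17))*i; poles of order 3, moduli (1/2)*sqrt(2) and (1/2)*sqrt(2).
The radius of convergence is the smallest modulus among the singular points: (1/2)*sqrt(2).
The factor z**2 - z/3 + 1/2 splits as (z - a)(z - a') with a = (1/6) - ((1/6)*sqrt(17))*i, a' = (1/6) + ((1/6)*sqrt(17))*i. At the order-3 pole a set g(z) = (z - a)^3*f(z) = [-5*z/18 - 16/5] / (z - a')^3.
Order-3 pole: residue = g''(a)/2; g''((1/6) - ((1/6)*sqrt(17))*i) = -((47331/24565)*sqrt(17))*i, so the residue is -((47331/49130)*sqrt(17))*i.
The factor z**2 - z/3 + 1/2 splits as (z - a)(z - a') with a = (1/6) + ((1/6)*sqrt(17))*i, a' = (1/6) - ((1/6)*sqrt(17))*i. At the order-3 pole a set g(z) = (z - a)^3*f(z) = [-5*z/18 - 16/5] / (z - a')^3.
Order-3 pole: residue = g''(a)/2; g''((1/6) + ((1/6)*sqrt(17))*i) = ((47331/24565)*sqrt(17))*i, so the residue is ((47331/49130)*sqrt(17))*i.
List the singular points by increasing real part (a conjugate pair: the negative imaginary part first).

Radius of convergence at 0: (1/2)*sqrt(2).
At (1/6) - ((1/6)*sqrt(17))*i: a pole of order 3; residue -((47331/49130)*sqrt(17))*i.
At (1/6) + ((1/6)*sqrt(17))*i: a pole of order 3; residue ((47331/49130)*sqrt(17))*i.


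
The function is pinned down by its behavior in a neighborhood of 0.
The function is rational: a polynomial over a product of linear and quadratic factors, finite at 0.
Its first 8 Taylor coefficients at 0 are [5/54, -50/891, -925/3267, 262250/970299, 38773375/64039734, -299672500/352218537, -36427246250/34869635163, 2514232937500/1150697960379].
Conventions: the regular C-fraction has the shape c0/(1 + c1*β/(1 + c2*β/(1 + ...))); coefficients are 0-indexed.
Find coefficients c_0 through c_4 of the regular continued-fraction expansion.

The regular C-fraction coefficients are [5/54, 20/33, -373/66, 131869/24618, 6648345/49187137].

Taylor coefficients (read off): a_0 = 5/54, a_1 = -50/891, a_2 = -925/3267, a_3 = 262250/970299, a_4 = 38773375/64039734.
c0 = a_0 = 5/54. Peel one level at a time: if S = 1 + c*β/S' with S'(0) = 1, then c is the β-coefficient of S and S' = c*β/(S - 1).
S_1 = c0/f = 1 + (20/33)*β + (3730/1089)*β^2 + ...; c1 = 20/33.
S_2 = c1*β/(S_1 - 1) = 1 + (-373/66)*β + (131869/4356)*β^2 + ...; c2 = -373/66.
S_3 = c2*β/(S_2 - 1) = 1 + (131869/24618)*β + (-201465/278258)*β^2 + ...; c3 = 131869/24618.
S_4 = c3*β/(S_3 - 1) = 1 + (6648345/49187137)*β + ...; c4 = 6648345/49187137.


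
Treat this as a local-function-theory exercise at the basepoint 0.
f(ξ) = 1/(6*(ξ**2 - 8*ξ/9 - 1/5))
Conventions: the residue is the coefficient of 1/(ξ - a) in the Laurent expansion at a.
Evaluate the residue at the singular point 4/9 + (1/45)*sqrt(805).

The residue is (3/644)*sqrt(805).

The factor ξ**2 - 8*ξ/9 - 1/5 splits as (ξ - a)(ξ - a') with a = 4/9 + (1/45)*sqrt(805), a' = 4/9 - (1/45)*sqrt(805). At the order-1 pole a set g(ξ) = (ξ - a)*f(ξ) = [1/6] / (ξ - a').
Simple pole: residue = g(a) at a = 4/9 + (1/45)*sqrt(805), which is (3/644)*sqrt(805).


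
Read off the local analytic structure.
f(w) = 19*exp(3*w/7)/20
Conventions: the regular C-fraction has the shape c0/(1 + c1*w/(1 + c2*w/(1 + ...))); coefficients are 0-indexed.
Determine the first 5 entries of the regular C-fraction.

The regular C-fraction coefficients are [19/20, -3/7, 3/14, -1/14, 1/14].

Taylor coefficients (expand at 0): a_0 = 19/20, a_1 = 57/140, a_2 = 171/1960, a_3 = 171/13720, a_4 = 513/384160.
c0 = a_0 = 19/20. Peel one level at a time: if S = 1 + c*w/S' with S'(0) = 1, then c is the w-coefficient of S and S' = c*w/(S - 1).
S_1 = c0/f = 1 + (-3/7)*w + (9/98)*w^2 + ...; c1 = -3/7.
S_2 = c1*w/(S_1 - 1) = 1 + (3/14)*w + (3/196)*w^2 + ...; c2 = 3/14.
S_3 = c2*w/(S_2 - 1) = 1 + (-1/14)*w + (1/196)*w^2 + ...; c3 = -1/14.
S_4 = c3*w/(S_3 - 1) = 1 + (1/14)*w + ...; c4 = 1/14.


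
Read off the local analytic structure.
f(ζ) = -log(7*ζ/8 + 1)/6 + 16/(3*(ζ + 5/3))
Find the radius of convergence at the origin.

The radius of convergence is 8/7.

Denominator factor (ζ + 5/3): pole of order 1 at -5/3, modulus 5/3.
Branch term (-1/6)*log(1 - ζ/(-8/7)): its argument vanishes at ζ = -8/7, a logarithmic branch point, modulus 8/7.
The radius of convergence is the smallest modulus among the singular points: 8/7.


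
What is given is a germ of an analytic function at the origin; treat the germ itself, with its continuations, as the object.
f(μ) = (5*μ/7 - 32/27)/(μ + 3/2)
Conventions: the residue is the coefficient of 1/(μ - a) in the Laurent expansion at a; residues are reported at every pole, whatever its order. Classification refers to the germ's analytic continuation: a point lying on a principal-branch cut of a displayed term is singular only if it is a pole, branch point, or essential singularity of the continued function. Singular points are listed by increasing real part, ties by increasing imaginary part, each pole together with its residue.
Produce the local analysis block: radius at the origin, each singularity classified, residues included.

Radius of convergence at 0: 3/2.
At -3/2: a pole of order 1; residue -853/378.

Denominator factor (μ + 3/2): pole of order 1 at -3/2, modulus 3/2.
The radius of convergence is the smallest modulus among the singular points: 3/2.
At the order-1 pole -3/2 set g(μ) = (μ - (-3/2))*f(μ) = 5*μ/7 - 32/27.
Simple pole: residue = g(a) at a = -3/2, which is -853/378.


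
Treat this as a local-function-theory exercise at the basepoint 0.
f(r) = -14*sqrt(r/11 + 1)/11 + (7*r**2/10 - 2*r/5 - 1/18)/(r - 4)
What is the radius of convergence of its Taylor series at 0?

Denominator factor (r - 4): pole of order 1 at 4, modulus 4.
Branch term (-14/11)*sqrt(1 - r/(-11)): its argument vanishes at r = -11, a square-root branch point, modulus 11.
The radius of convergence is the smallest modulus among the singular points: 4.

The radius of convergence is 4.


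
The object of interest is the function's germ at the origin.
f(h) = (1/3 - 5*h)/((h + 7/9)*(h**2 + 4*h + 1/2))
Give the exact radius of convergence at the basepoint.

Denominator factor (h**2 + 4*h + 1/2): discriminant 14, real irrational roots -2 + (1/2)*sqrt(14) and -2 - (1/2)*sqrt(14); poles of order 1, moduli 2 - (1/2)*sqrt(14) and 2 + (1/2)*sqrt(14).
Denominator factor (h + 7/9): pole of order 1 at -7/9, modulus 7/9.
The radius of convergence is the smallest modulus among the singular points: 2 - (1/2)*sqrt(14).

The radius of convergence is 2 - (1/2)*sqrt(14).


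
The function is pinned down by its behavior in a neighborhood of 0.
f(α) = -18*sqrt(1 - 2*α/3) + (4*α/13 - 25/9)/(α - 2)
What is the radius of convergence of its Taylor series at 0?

Denominator factor (α - 2): pole of order 1 at 2, modulus 2.
Branch term (-18)*sqrt(1 - α/(3/2)): its argument vanishes at α = 3/2, a square-root branch point, modulus 3/2.
The radius of convergence is the smallest modulus among the singular points: 3/2.

The radius of convergence is 3/2.


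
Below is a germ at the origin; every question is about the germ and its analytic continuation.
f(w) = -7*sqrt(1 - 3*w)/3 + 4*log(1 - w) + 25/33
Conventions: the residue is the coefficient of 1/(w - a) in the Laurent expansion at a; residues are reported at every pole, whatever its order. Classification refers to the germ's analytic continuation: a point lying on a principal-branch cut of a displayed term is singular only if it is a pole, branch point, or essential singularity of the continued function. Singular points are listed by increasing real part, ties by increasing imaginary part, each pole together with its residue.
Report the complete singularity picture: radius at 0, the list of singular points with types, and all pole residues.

Branch term (-7/3)*sqrt(1 - w/(1/3)): its argument vanishes at w = 1/3, a square-root branch point, modulus 1/3.
Branch term (4)*log(1 - w/(1)): its argument vanishes at w = 1, a logarithmic branch point, modulus 1.
The radius of convergence is the smallest modulus among the singular points: 1/3.
List the singular points by increasing real part (a conjugate pair: the negative imaginary part first).

Radius of convergence at 0: 1/3.
At 1/3: an algebraic (square-root) branch point.
At 1: a logarithmic branch point.


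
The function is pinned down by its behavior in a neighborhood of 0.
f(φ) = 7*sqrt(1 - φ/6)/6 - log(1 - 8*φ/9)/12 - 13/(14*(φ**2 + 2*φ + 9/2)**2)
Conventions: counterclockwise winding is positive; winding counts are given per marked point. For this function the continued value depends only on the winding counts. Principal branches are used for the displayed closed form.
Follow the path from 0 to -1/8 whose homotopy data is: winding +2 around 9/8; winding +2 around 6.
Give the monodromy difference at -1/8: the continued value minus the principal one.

The rational part is single-valued and drops out of the difference; each branch term changes only by its own monodromy.
(7/6)*sqrt(1 - φ/(6)): winding +2 is even, the square root returns to the same sheet, contribution 0.
(-1/12)*log(1 - φ/(9/8)): each positive loop around 9/8 adds 2*pi*i to the log, so winding +2 contributes (-1/12)*(2)*2*pi*i = -(1/3)*pi*i.
Summing the contributions at φ = -1/8 gives -(1/3)*pi*i.

Continued minus principal equals -(1/3)*pi*i.


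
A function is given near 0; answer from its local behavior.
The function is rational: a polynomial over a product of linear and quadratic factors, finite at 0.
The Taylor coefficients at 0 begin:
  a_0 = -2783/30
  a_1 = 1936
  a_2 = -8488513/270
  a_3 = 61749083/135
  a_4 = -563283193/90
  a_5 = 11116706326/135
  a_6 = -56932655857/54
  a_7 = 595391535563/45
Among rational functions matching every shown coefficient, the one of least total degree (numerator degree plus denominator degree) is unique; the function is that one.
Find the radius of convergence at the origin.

No rational of total degree below 4 reproduces all 8 coefficients; solving the [2/2] Pade equations on them gives f(v) = (-16*v**2/27 - 13*v/15 - 23/30)/(v + 1/11)**2, whose expansion matches every shown term.
Denominator factor (v + 1/11)^2: pole of order 2 at -1/11, modulus 1/11.
The radius of convergence is the smallest modulus among the singular points: 1/11.

The radius of convergence is 1/11.


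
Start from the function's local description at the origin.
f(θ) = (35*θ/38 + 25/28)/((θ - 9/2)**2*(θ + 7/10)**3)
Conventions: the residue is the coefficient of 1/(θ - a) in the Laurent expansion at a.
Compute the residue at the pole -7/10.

At the order-3 pole -7/10 set g(θ) = (θ - (-7/10))^3*f(θ) = (35*θ/38 + 25/28)/(θ - 9/2)**2.
Order-3 pole: residue = g''(a)/2; g''(-7/10) = 858125/30388904, so the residue is 858125/60777808.

The residue is 858125/60777808.
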